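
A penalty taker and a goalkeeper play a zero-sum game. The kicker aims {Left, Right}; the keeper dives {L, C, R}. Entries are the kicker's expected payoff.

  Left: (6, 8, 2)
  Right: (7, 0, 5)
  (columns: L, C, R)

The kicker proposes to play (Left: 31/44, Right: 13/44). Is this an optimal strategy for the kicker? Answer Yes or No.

Against L this mix gives (31/44)·6 + (13/44)·7 = 277/44.
Against C this mix gives (31/44)·8 + (13/44)·0 = 62/11.
Against R this mix gives (31/44)·2 + (13/44)·5 = 127/44.
The keeper will play R, holding the kicker to 127/44. Shifting weight toward the row that does better against R would raise this floor (the equalizing mix achieves 40/11 against both R and C), so the proposed strategy is not optimal.

No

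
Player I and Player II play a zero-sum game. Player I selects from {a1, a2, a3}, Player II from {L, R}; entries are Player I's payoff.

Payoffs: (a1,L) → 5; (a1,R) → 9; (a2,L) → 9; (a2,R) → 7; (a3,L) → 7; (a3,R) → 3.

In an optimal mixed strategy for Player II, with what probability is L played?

1/3

Row minima: a1 → 5, a2 → 7, a3 → 3; maximin = 7.
Column maxima: L → 9, R → 9; minimax = 9.
7 ≠ 9, so there is no saddle point; optimal play is mixed.
a3 is strictly dominated by a2, so Player I never plays it.
On the remaining 2×2 (a1, a2 vs L, R):
Let Player I play a1 with probability p. Expected payoff against L: 5p + 9(1−p) = −4p + 9; against R: 9p + 7(1−p) = 2p + 7.
Setting these equal: −4p + 9 = 2p + 7 ⇒ −6p = -2 ⇒ p = 1/3, and the value is (-4)·(1/3) + 9 = 23/3.
For Player II: with q = P(L), equating a1's and a2's payoffs gives −4q + 9 = 2q + 7 ⇒ q = 1/3.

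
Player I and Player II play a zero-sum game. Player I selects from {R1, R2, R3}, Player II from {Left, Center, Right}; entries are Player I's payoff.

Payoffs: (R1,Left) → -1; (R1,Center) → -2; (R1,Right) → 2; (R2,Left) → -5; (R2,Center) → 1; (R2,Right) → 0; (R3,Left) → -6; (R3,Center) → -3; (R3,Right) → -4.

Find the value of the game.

Row minima: R1 → -2, R2 → -5, R3 → -6; maximin = -2.
Column maxima: Left → -1, Center → 1, Right → 2; minimax = -1.
-2 ≠ -1, so there is no saddle point; optimal play is mixed.
R3 is strictly dominated by R1, so Player I never plays it.
Right is strictly dominated by Left (it gives Player I strictly more in every row), so Player II never plays it.
On the remaining 2×2 (R1, R2 vs Left, Center):
Let Player I play R1 with probability p. Expected payoff against Left: (-1)p + (-5)(1−p) = 4p − 5; against Center: (-2)p + 1(1−p) = −3p + 1.
Setting these equal: 4p − 5 = −3p + 1 ⇒ 7p = 6 ⇒ p = 6/7, and the value is (4)·(6/7) − 5 = -11/7.
For Player II: with q = P(Left), equating R1's and R2's payoffs gives q − 2 = −6q + 1 ⇒ q = 3/7.

-11/7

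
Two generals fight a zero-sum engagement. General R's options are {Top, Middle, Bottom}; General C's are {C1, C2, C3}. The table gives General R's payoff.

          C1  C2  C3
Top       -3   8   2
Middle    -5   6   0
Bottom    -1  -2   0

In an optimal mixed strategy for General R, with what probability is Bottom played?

11/12

Row minima: Top → -3, Middle → -5, Bottom → -2; maximin = -2.
Column maxima: C1 → -1, C2 → 8, C3 → 2; minimax = -1.
-2 ≠ -1, so there is no saddle point; optimal play is mixed.
Middle is strictly dominated by Top, so General R never plays it.
C3 is strictly dominated by C1 (it gives General R strictly more in every row), so General C never plays it.
On the remaining 2×2 (Top, Bottom vs C1, C2):
Let General R play Top with probability p. Expected payoff against C1: (-3)p + (-1)(1−p) = −2p − 1; against C2: 8p + (-2)(1−p) = 10p − 2.
Setting these equal: −2p − 1 = 10p − 2 ⇒ −12p = -1 ⇒ p = 1/12, and the value is (-2)·(1/12) − 1 = -7/6.
For General C: with q = P(C1), equating Top's and Bottom's payoffs gives −11q + 8 = q − 2 ⇒ q = 5/6.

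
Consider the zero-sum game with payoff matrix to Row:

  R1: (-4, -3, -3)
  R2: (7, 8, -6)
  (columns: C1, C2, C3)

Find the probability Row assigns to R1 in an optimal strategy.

Row minima: R1 → -4, R2 → -6; maximin = -4.
Column maxima: C1 → 7, C2 → 8, C3 → -3; minimax = -3.
-4 ≠ -3, so there is no saddle point; optimal play is mixed.
C2 is strictly dominated by C1 (it gives Row strictly more in every row), so Column never plays it.
On the remaining 2×2 (R1, R2 vs C1, C3):
Let Row play R1 with probability p. Expected payoff against C1: (-4)p + 7(1−p) = −11p + 7; against C3: (-3)p + (-6)(1−p) = 3p − 6.
Setting these equal: −11p + 7 = 3p − 6 ⇒ −14p = -13 ⇒ p = 13/14, and the value is (-11)·(13/14) + 7 = -45/14.
For Column: with q = P(C1), equating R1's and R2's payoffs gives −q − 3 = 13q − 6 ⇒ q = 3/14.

13/14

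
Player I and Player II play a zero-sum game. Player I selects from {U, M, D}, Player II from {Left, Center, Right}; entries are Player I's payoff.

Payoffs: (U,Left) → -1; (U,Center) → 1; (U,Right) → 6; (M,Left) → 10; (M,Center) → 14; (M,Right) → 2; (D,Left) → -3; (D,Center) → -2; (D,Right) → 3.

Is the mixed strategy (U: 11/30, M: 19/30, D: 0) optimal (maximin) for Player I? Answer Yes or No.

Against Left this mix gives (11/30)·(-1) + (19/30)·10 = 179/30.
Against Center this mix gives (11/30)·1 + (19/30)·14 = 277/30.
Against Right this mix gives (11/30)·6 + (19/30)·2 = 52/15.
Player II will play Right, holding Player I to 52/15. Shifting weight toward the row that does better against Right would raise this floor (the equalizing mix achieves 62/15 against both Right and Left), so the proposed strategy is not optimal.

No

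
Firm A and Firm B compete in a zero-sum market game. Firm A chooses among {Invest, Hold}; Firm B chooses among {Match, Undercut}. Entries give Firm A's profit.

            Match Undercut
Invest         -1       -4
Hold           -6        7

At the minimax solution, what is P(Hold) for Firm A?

3/16

Row minima: Invest → -4, Hold → -6; maximin = -4.
Column maxima: Match → -1, Undercut → 7; minimax = -1.
-4 ≠ -1, so there is no saddle point; optimal play is mixed.
Let Firm A play Invest with probability p. Expected payoff against Match: (-1)p + (-6)(1−p) = 5p − 6; against Undercut: (-4)p + 7(1−p) = −11p + 7.
Setting these equal: 5p − 6 = −11p + 7 ⇒ 16p = 13 ⇒ p = 13/16, and the value is (5)·(13/16) − 6 = -31/16.
For Firm B: with q = P(Match), equating Invest's and Hold's payoffs gives 3q − 4 = −13q + 7 ⇒ q = 11/16.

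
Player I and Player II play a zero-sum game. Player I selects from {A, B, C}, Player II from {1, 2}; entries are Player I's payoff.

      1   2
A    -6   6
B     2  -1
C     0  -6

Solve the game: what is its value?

Row minima: A → -6, B → -1, C → -6; maximin = -1.
Column maxima: 1 → 2, 2 → 6; minimax = 2.
-1 ≠ 2, so there is no saddle point; optimal play is mixed.
C is strictly dominated by B, so Player I never plays it.
On the remaining 2×2 (A, B vs 1, 2):
Let Player I play A with probability p. Expected payoff against 1: (-6)p + 2(1−p) = −8p + 2; against 2: 6p + (-1)(1−p) = 7p − 1.
Setting these equal: −8p + 2 = 7p − 1 ⇒ −15p = -3 ⇒ p = 1/5, and the value is (-8)·(1/5) + 2 = 2/5.
For Player II: with q = P(1), equating A's and B's payoffs gives −12q + 6 = 3q − 1 ⇒ q = 7/15.

2/5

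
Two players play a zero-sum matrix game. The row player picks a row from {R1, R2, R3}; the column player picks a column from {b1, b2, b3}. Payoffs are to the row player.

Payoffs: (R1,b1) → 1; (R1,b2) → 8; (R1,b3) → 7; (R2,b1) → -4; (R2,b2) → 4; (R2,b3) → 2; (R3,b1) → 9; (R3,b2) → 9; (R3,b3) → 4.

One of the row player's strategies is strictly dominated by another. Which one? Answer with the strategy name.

R1 gives a strictly higher payoff than R2 against every column: 1 > -4, 8 > 4, 7 > 2.
So R2 is strictly dominated and the row player never plays it.

R2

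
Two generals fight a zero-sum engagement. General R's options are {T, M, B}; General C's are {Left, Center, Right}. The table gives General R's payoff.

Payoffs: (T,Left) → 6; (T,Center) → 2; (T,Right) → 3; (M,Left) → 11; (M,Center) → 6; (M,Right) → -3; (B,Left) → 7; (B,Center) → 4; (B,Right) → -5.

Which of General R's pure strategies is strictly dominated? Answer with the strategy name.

B

M gives a strictly higher payoff than B against every column: 11 > 7, 6 > 4, -3 > -5.
So B is strictly dominated and General R never plays it.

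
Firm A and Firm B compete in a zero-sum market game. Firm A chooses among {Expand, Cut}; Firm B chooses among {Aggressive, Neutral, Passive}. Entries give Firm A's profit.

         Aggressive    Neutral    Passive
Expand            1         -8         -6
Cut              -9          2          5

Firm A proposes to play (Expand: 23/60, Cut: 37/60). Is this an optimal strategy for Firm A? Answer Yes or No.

No

Against Aggressive this mix gives (23/60)·1 + (37/60)·(-9) = -31/6.
Against Neutral this mix gives (23/60)·(-8) + (37/60)·2 = -11/6.
Against Passive this mix gives (23/60)·(-6) + (37/60)·5 = 47/60.
Firm B will play Aggressive, holding Firm A to -31/6. Shifting weight toward the row that does better against Aggressive would raise this floor (the equalizing mix achieves -7/2 against both Aggressive and Neutral), so the proposed strategy is not optimal.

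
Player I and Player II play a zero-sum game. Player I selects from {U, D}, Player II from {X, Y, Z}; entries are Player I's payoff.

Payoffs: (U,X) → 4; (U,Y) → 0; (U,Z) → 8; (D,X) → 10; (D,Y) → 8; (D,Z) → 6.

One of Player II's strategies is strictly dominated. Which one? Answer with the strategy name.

Y holds Player I's payoff strictly below X in every row: 0 < 4, 8 < 10.
So X is strictly dominated for Player II.

X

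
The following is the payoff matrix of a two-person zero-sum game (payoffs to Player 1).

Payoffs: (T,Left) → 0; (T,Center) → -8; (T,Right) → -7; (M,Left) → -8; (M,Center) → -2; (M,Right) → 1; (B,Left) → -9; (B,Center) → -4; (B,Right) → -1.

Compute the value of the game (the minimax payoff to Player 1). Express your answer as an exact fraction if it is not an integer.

-32/7

Row minima: T → -8, M → -8, B → -9; maximin = -8.
Column maxima: Left → 0, Center → -2, Right → 1; minimax = -2.
-8 ≠ -2, so there is no saddle point; optimal play is mixed.
B is strictly dominated by M, so Player 1 never plays it.
Right is strictly dominated by Center (it gives Player 1 strictly more in every row), so Player 2 never plays it.
On the remaining 2×2 (T, M vs Left, Center):
Let Player 1 play T with probability p. Expected payoff against Left: 0p + (-8)(1−p) = 8p − 8; against Center: (-8)p + (-2)(1−p) = −6p − 2.
Setting these equal: 8p − 8 = −6p − 2 ⇒ 14p = 6 ⇒ p = 3/7, and the value is (8)·(3/7) − 8 = -32/7.
For Player 2: with q = P(Left), equating T's and M's payoffs gives 8q − 8 = −6q − 2 ⇒ q = 3/7.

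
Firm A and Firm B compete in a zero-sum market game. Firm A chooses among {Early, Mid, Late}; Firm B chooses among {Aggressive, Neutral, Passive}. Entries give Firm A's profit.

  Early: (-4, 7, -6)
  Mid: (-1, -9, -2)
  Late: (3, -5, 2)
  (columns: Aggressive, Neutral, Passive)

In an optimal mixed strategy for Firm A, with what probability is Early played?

7/20

Row minima: Early → -6, Mid → -9, Late → -5; maximin = -5.
Column maxima: Aggressive → 3, Neutral → 7, Passive → 2; minimax = 2.
-5 ≠ 2, so there is no saddle point; optimal play is mixed.
Mid is strictly dominated by Late, so Firm A never plays it.
Aggressive is strictly dominated by Passive (it gives Firm A strictly more in every row), so Firm B never plays it.
On the remaining 2×2 (Early, Late vs Neutral, Passive):
Let Firm A play Early with probability p. Expected payoff against Neutral: 7p + (-5)(1−p) = 12p − 5; against Passive: (-6)p + 2(1−p) = −8p + 2.
Setting these equal: 12p − 5 = −8p + 2 ⇒ 20p = 7 ⇒ p = 7/20, and the value is (12)·(7/20) − 5 = -4/5.
For Firm B: with q = P(Neutral), equating Early's and Late's payoffs gives 13q − 6 = −7q + 2 ⇒ q = 2/5.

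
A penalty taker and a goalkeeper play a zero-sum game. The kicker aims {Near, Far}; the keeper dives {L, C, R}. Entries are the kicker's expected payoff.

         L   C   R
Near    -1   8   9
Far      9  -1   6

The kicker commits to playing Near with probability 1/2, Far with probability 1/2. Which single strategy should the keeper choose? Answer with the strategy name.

If the keeper plays L, the kicker's expected payoff is (1/2)·(-1) + (1/2)·9 = 4.
If the keeper plays C, the kicker's expected payoff is (1/2)·8 + (1/2)·(-1) = 7/2.
If the keeper plays R, the kicker's expected payoff is (1/2)·9 + (1/2)·6 = 15/2.
The keeper minimizes the kicker's payoff; the smallest is 7/2, so the best response is C.

C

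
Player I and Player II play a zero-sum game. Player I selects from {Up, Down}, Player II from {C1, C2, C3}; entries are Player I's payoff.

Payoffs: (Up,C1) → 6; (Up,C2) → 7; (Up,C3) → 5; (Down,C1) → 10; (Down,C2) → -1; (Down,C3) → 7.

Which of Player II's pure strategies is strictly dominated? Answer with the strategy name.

C1

C3 holds Player I's payoff strictly below C1 in every row: 5 < 6, 7 < 10.
So C1 is strictly dominated for Player II.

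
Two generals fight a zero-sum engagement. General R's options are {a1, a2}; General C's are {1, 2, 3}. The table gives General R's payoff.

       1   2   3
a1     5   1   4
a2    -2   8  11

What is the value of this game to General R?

Row minima: a1 → 1, a2 → -2; maximin = 1.
Column maxima: 1 → 5, 2 → 8, 3 → 11; minimax = 5.
1 ≠ 5, so there is no saddle point; optimal play is mixed.
3 is strictly dominated by 2 (it gives General R strictly more in every row), so General C never plays it.
On the remaining 2×2 (a1, a2 vs 1, 2):
Let General R play a1 with probability p. Expected payoff against 1: 5p + (-2)(1−p) = 7p − 2; against 2: 1p + 8(1−p) = −7p + 8.
Setting these equal: 7p − 2 = −7p + 8 ⇒ 14p = 10 ⇒ p = 5/7, and the value is (7)·(5/7) − 2 = 3.
For General C: with q = P(1), equating a1's and a2's payoffs gives 4q + 1 = −10q + 8 ⇒ q = 1/2.

3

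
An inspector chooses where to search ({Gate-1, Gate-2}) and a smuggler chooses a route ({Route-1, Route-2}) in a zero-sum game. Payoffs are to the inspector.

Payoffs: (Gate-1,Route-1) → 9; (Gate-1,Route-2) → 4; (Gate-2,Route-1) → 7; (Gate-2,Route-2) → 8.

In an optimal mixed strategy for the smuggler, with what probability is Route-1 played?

Row minima: Gate-1 → 4, Gate-2 → 7; maximin = 7.
Column maxima: Route-1 → 9, Route-2 → 8; minimax = 8.
7 ≠ 8, so there is no saddle point; optimal play is mixed.
Let the inspector play Gate-1 with probability p. Expected payoff against Route-1: 9p + 7(1−p) = 2p + 7; against Route-2: 4p + 8(1−p) = −4p + 8.
Setting these equal: 2p + 7 = −4p + 8 ⇒ 6p = 1 ⇒ p = 1/6, and the value is (2)·(1/6) + 7 = 22/3.
For the smuggler: with q = P(Route-1), equating Gate-1's and Gate-2's payoffs gives 5q + 4 = −q + 8 ⇒ q = 2/3.

2/3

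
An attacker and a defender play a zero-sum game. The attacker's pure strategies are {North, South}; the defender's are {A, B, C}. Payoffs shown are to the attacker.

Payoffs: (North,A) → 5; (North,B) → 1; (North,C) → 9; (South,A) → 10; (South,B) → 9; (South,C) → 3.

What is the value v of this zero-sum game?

39/7

Row minima: North → 1, South → 3; maximin = 3.
Column maxima: A → 10, B → 9, C → 9; minimax = 9.
3 ≠ 9, so there is no saddle point; optimal play is mixed.
A is strictly dominated by B (it gives the attacker strictly more in every row), so the defender never plays it.
On the remaining 2×2 (North, South vs B, C):
Let the attacker play North with probability p. Expected payoff against B: 1p + 9(1−p) = −8p + 9; against C: 9p + 3(1−p) = 6p + 3.
Setting these equal: −8p + 9 = 6p + 3 ⇒ −14p = -6 ⇒ p = 3/7, and the value is (-8)·(3/7) + 9 = 39/7.
For the defender: with q = P(B), equating North's and South's payoffs gives −8q + 9 = 6q + 3 ⇒ q = 3/7.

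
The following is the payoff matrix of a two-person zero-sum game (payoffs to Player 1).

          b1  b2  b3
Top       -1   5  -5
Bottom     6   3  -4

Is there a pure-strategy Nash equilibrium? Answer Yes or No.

Row minima: Top → -5, Bottom → -4; maximin = -4.
Column maxima: b1 → 6, b2 → 5, b3 → -4; minimax = -4.
maximin = minimax = -4, so a saddle point exists.

Yes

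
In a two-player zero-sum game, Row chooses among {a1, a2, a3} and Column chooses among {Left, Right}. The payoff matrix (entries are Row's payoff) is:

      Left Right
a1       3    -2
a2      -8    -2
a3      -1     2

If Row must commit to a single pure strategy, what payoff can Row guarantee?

Row minima: a1 → -2, a2 → -8, a3 → -1.
The best of these is -1.

-1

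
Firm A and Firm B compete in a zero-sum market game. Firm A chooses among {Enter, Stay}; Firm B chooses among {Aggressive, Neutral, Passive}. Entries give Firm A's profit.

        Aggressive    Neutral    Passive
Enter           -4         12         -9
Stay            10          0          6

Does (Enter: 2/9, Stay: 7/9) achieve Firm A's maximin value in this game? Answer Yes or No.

Yes

Against Aggressive this mix gives (2/9)·(-4) + (7/9)·10 = 62/9.
Against Neutral this mix gives (2/9)·12 + (7/9)·0 = 8/3.
Against Passive this mix gives (2/9)·(-9) + (7/9)·6 = 8/3.
All of Firm B's active replies (Neutral, Passive) yield 8/3, and no column does worse for Firm A. The mix makes Firm B indifferent and guarantees 8/3, so it is optimal.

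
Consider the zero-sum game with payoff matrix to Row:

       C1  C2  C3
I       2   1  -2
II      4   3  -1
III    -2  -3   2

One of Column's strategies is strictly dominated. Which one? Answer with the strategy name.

C1

C2 holds Row's payoff strictly below C1 in every row: 1 < 2, 3 < 4, -3 < -2.
So C1 is strictly dominated for Column.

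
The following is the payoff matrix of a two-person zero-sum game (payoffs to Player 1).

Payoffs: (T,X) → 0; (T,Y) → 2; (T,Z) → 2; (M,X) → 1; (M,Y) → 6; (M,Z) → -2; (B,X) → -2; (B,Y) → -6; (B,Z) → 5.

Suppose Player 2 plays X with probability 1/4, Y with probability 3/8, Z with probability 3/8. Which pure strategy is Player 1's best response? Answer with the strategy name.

Expected payoff of T: (1/4)·0 + (3/8)·2 + (3/8)·2 = 3/2.
Expected payoff of M: (1/4)·1 + (3/8)·6 + (3/8)·(-2) = 7/4.
Expected payoff of B: (1/4)·(-2) + (3/8)·(-6) + (3/8)·5 = -7/8.
The largest is 7/4, so Player 1's best response is M.

M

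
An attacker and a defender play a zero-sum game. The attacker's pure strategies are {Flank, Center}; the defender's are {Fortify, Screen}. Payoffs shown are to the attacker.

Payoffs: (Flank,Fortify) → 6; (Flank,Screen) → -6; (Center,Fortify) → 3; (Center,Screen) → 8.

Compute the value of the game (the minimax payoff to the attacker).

66/17

Row minima: Flank → -6, Center → 3; maximin = 3.
Column maxima: Fortify → 6, Screen → 8; minimax = 6.
3 ≠ 6, so there is no saddle point; optimal play is mixed.
Let the attacker play Flank with probability p. Expected payoff against Fortify: 6p + 3(1−p) = 3p + 3; against Screen: (-6)p + 8(1−p) = −14p + 8.
Setting these equal: 3p + 3 = −14p + 8 ⇒ 17p = 5 ⇒ p = 5/17, and the value is (3)·(5/17) + 3 = 66/17.
For the defender: with q = P(Fortify), equating Flank's and Center's payoffs gives 12q − 6 = −5q + 8 ⇒ q = 14/17.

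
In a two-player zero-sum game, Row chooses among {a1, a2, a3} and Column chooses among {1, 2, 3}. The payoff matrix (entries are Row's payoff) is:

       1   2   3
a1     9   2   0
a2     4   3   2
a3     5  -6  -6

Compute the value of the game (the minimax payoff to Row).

2

Row minima: a1 → 0, a2 → 2, a3 → -6; maximin = 2.
Column maxima: 1 → 9, 2 → 3, 3 → 2; minimax = 2.
Since maximin = minimax = 2, there is a saddle point and the value is 2.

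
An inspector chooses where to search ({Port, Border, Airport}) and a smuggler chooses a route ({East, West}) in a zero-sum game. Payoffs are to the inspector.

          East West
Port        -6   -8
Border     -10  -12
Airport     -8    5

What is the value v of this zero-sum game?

Row minima: Port → -8, Border → -12, Airport → -8; maximin = -8.
Column maxima: East → -6, West → 5; minimax = -6.
-8 ≠ -6, so there is no saddle point; optimal play is mixed.
Border is strictly dominated by Port, so the inspector never plays it.
On the remaining 2×2 (Port, Airport vs East, West):
Let the inspector play Port with probability p. Expected payoff against East: (-6)p + (-8)(1−p) = 2p − 8; against West: (-8)p + 5(1−p) = −13p + 5.
Setting these equal: 2p − 8 = −13p + 5 ⇒ 15p = 13 ⇒ p = 13/15, and the value is (2)·(13/15) − 8 = -94/15.
For the smuggler: with q = P(East), equating Port's and Airport's payoffs gives 2q − 8 = −13q + 5 ⇒ q = 13/15.

-94/15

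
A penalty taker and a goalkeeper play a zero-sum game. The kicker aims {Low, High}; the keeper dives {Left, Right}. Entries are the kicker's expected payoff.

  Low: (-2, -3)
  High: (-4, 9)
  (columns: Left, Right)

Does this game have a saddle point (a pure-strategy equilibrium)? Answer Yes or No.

Row minima: Low → -3, High → -4; maximin = -3.
Column maxima: Left → -2, Right → 9; minimax = -2.
-3 ≠ -2, so no pure-strategy equilibrium exists.

No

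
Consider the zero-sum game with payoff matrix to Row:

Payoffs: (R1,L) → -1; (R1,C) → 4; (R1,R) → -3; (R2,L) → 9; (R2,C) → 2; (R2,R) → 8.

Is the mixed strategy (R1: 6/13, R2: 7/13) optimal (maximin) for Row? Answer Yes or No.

Yes

Against L this mix gives (6/13)·(-1) + (7/13)·9 = 57/13.
Against C this mix gives (6/13)·4 + (7/13)·2 = 38/13.
Against R this mix gives (6/13)·(-3) + (7/13)·8 = 38/13.
All of Column's active replies (C, R) yield 38/13, and no column does worse for Row. The mix makes Column indifferent and guarantees 38/13, so it is optimal.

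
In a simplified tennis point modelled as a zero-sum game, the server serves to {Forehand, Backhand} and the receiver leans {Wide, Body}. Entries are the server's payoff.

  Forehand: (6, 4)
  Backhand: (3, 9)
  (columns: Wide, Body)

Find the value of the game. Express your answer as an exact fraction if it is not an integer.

21/4

Row minima: Forehand → 4, Backhand → 3; maximin = 4.
Column maxima: Wide → 6, Body → 9; minimax = 6.
4 ≠ 6, so there is no saddle point; optimal play is mixed.
Let the server play Forehand with probability p. Expected payoff against Wide: 6p + 3(1−p) = 3p + 3; against Body: 4p + 9(1−p) = −5p + 9.
Setting these equal: 3p + 3 = −5p + 9 ⇒ 8p = 6 ⇒ p = 3/4, and the value is (3)·(3/4) + 3 = 21/4.
For the receiver: with q = P(Wide), equating Forehand's and Backhand's payoffs gives 2q + 4 = −6q + 9 ⇒ q = 5/8.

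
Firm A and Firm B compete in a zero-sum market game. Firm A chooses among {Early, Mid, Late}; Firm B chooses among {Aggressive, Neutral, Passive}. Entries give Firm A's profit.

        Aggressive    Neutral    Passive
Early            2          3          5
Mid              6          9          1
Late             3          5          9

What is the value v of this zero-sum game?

Row minima: Early → 2, Mid → 1, Late → 3; maximin = 3.
Column maxima: Aggressive → 6, Neutral → 9, Passive → 9; minimax = 6.
3 ≠ 6, so there is no saddle point; optimal play is mixed.
Early is strictly dominated by Late, so Firm A never plays it.
Neutral is strictly dominated by Aggressive (it gives Firm A strictly more in every row), so Firm B never plays it.
On the remaining 2×2 (Mid, Late vs Aggressive, Passive):
Let Firm A play Mid with probability p. Expected payoff against Aggressive: 6p + 3(1−p) = 3p + 3; against Passive: 1p + 9(1−p) = −8p + 9.
Setting these equal: 3p + 3 = −8p + 9 ⇒ 11p = 6 ⇒ p = 6/11, and the value is (3)·(6/11) + 3 = 51/11.
For Firm B: with q = P(Aggressive), equating Mid's and Late's payoffs gives 5q + 1 = −6q + 9 ⇒ q = 8/11.

51/11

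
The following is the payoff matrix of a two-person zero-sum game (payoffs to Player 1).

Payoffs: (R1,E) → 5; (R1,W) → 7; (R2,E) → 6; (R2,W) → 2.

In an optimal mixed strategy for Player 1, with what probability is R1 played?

2/3

Row minima: R1 → 5, R2 → 2; maximin = 5.
Column maxima: E → 6, W → 7; minimax = 6.
5 ≠ 6, so there is no saddle point; optimal play is mixed.
Let Player 1 play R1 with probability p. Expected payoff against E: 5p + 6(1−p) = −p + 6; against W: 7p + 2(1−p) = 5p + 2.
Setting these equal: −p + 6 = 5p + 2 ⇒ −6p = -4 ⇒ p = 2/3, and the value is (-1)·(2/3) + 6 = 16/3.
For Player 2: with q = P(E), equating R1's and R2's payoffs gives −2q + 7 = 4q + 2 ⇒ q = 5/6.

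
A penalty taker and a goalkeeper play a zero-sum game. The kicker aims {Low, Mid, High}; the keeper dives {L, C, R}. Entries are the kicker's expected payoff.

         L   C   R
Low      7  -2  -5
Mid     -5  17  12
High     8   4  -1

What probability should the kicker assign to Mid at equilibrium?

9/26

Row minima: Low → -5, Mid → -5, High → -1; maximin = -1.
Column maxima: L → 8, C → 17, R → 12; minimax = 8.
-1 ≠ 8, so there is no saddle point; optimal play is mixed.
Low is strictly dominated by High, so the kicker never plays it.
C is strictly dominated by R (it gives the kicker strictly more in every row), so the keeper never plays it.
On the remaining 2×2 (Mid, High vs L, R):
Let the kicker play Mid with probability p. Expected payoff against L: (-5)p + 8(1−p) = −13p + 8; against R: 12p + (-1)(1−p) = 13p − 1.
Setting these equal: −13p + 8 = 13p − 1 ⇒ −26p = -9 ⇒ p = 9/26, and the value is (-13)·(9/26) + 8 = 7/2.
For the keeper: with q = P(L), equating Mid's and High's payoffs gives −17q + 12 = 9q − 1 ⇒ q = 1/2.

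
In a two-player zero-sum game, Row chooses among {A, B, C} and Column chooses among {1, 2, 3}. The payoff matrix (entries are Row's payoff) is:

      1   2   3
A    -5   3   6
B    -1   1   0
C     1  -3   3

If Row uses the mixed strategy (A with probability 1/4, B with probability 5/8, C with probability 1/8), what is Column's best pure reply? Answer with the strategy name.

1

If Column plays 1, Row's expected payoff is (1/4)·(-5) + (5/8)·(-1) + (1/8)·1 = -7/4.
If Column plays 2, Row's expected payoff is (1/4)·3 + (5/8)·1 + (1/8)·(-3) = 1.
If Column plays 3, Row's expected payoff is (1/4)·6 + (5/8)·0 + (1/8)·3 = 15/8.
Column minimizes Row's payoff; the smallest is -7/4, so the best response is 1.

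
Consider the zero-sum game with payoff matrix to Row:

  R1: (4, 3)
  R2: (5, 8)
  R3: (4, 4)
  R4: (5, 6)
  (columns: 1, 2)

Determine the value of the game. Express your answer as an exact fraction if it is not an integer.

Row minima: R1 → 3, R2 → 5, R3 → 4, R4 → 5; maximin = 5.
Column maxima: 1 → 5, 2 → 8; minimax = 5.
Since maximin = minimax = 5, there is a saddle point and the value is 5.

5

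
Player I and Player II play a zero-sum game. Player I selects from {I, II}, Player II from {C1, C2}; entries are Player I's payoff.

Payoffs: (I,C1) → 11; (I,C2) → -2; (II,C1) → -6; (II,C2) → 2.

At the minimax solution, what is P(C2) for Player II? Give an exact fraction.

17/21

Row minima: I → -2, II → -6; maximin = -2.
Column maxima: C1 → 11, C2 → 2; minimax = 2.
-2 ≠ 2, so there is no saddle point; optimal play is mixed.
Let Player I play I with probability p. Expected payoff against C1: 11p + (-6)(1−p) = 17p − 6; against C2: (-2)p + 2(1−p) = −4p + 2.
Setting these equal: 17p − 6 = −4p + 2 ⇒ 21p = 8 ⇒ p = 8/21, and the value is (17)·(8/21) − 6 = 10/21.
For Player II: with q = P(C1), equating I's and II's payoffs gives 13q − 2 = −8q + 2 ⇒ q = 4/21.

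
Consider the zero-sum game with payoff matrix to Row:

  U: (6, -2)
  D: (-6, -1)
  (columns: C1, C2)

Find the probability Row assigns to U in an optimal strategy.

Row minima: U → -2, D → -6; maximin = -2.
Column maxima: C1 → 6, C2 → -1; minimax = -1.
-2 ≠ -1, so there is no saddle point; optimal play is mixed.
Let Row play U with probability p. Expected payoff against C1: 6p + (-6)(1−p) = 12p − 6; against C2: (-2)p + (-1)(1−p) = −p − 1.
Setting these equal: 12p − 6 = −p − 1 ⇒ 13p = 5 ⇒ p = 5/13, and the value is (12)·(5/13) − 6 = -18/13.
For Column: with q = P(C1), equating U's and D's payoffs gives 8q − 2 = −5q − 1 ⇒ q = 1/13.

5/13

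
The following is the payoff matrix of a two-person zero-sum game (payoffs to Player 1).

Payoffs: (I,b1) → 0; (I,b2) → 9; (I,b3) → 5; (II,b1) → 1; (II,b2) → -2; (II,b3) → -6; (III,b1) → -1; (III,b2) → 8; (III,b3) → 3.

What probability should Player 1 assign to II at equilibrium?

Row minima: I → 0, II → -6, III → -1; maximin = 0.
Column maxima: b1 → 1, b2 → 9, b3 → 5; minimax = 1.
0 ≠ 1, so there is no saddle point; optimal play is mixed.
III is strictly dominated by I, so Player 1 never plays it.
b2 is strictly dominated by b3 (it gives Player 1 strictly more in every row), so Player 2 never plays it.
On the remaining 2×2 (I, II vs b1, b3):
Let Player 1 play I with probability p. Expected payoff against b1: 0p + 1(1−p) = −p + 1; against b3: 5p + (-6)(1−p) = 11p − 6.
Setting these equal: −p + 1 = 11p − 6 ⇒ −12p = -7 ⇒ p = 7/12, and the value is (-1)·(7/12) + 1 = 5/12.
For Player 2: with q = P(b1), equating I's and II's payoffs gives −5q + 5 = 7q − 6 ⇒ q = 11/12.

5/12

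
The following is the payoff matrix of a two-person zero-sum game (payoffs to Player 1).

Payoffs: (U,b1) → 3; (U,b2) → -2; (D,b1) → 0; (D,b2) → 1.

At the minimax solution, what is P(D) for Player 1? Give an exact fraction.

5/6

Row minima: U → -2, D → 0; maximin = 0.
Column maxima: b1 → 3, b2 → 1; minimax = 1.
0 ≠ 1, so there is no saddle point; optimal play is mixed.
Let Player 1 play U with probability p. Expected payoff against b1: 3p + 0(1−p) = 3p; against b2: (-2)p + 1(1−p) = −3p + 1.
Setting these equal: 3p = −3p + 1 ⇒ 6p = 1 ⇒ p = 1/6, and the value is (3)·(1/6) = 1/2.
For Player 2: with q = P(b1), equating U's and D's payoffs gives 5q − 2 = −q + 1 ⇒ q = 1/2.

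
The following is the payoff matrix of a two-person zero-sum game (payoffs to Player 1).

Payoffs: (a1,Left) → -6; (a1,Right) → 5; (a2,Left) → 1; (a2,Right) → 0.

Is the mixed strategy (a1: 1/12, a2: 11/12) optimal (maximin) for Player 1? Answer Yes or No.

Yes

Against Left this mix gives (1/12)·(-6) + (11/12)·1 = 5/12.
Against Right this mix gives (1/12)·5 + (11/12)·0 = 5/12.
All of Player 2's active replies (Left, Right) yield 5/12, and no column does worse for Player 1. The mix makes Player 2 indifferent and guarantees 5/12, so it is optimal.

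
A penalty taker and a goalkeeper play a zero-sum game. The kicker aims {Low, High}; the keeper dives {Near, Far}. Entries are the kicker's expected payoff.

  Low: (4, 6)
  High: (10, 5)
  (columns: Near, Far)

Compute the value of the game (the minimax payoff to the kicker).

Row minima: Low → 4, High → 5; maximin = 5.
Column maxima: Near → 10, Far → 6; minimax = 6.
5 ≠ 6, so there is no saddle point; optimal play is mixed.
Let the kicker play Low with probability p. Expected payoff against Near: 4p + 10(1−p) = −6p + 10; against Far: 6p + 5(1−p) = p + 5.
Setting these equal: −6p + 10 = p + 5 ⇒ −7p = -5 ⇒ p = 5/7, and the value is (-6)·(5/7) + 10 = 40/7.
For the keeper: with q = P(Near), equating Low's and High's payoffs gives −2q + 6 = 5q + 5 ⇒ q = 1/7.

40/7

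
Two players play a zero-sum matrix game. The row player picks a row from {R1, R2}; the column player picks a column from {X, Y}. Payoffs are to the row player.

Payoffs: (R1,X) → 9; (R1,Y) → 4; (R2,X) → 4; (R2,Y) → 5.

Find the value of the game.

Row minima: R1 → 4, R2 → 4; maximin = 4.
Column maxima: X → 9, Y → 5; minimax = 5.
4 ≠ 5, so there is no saddle point; optimal play is mixed.
Let the row player play R1 with probability p. Expected payoff against X: 9p + 4(1−p) = 5p + 4; against Y: 4p + 5(1−p) = −p + 5.
Setting these equal: 5p + 4 = −p + 5 ⇒ 6p = 1 ⇒ p = 1/6, and the value is (5)·(1/6) + 4 = 29/6.
For the column player: with q = P(X), equating R1's and R2's payoffs gives 5q + 4 = −q + 5 ⇒ q = 1/6.

29/6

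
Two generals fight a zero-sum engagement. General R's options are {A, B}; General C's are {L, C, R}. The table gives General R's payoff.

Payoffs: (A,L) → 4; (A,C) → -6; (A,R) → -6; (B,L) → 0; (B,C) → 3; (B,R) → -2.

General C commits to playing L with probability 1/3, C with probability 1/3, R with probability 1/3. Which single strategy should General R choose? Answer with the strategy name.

Expected payoff of A: (1/3)·4 + (1/3)·(-6) + (1/3)·(-6) = -8/3.
Expected payoff of B: (1/3)·0 + (1/3)·3 + (1/3)·(-2) = 1/3.
The largest is 1/3, so General R's best response is B.

B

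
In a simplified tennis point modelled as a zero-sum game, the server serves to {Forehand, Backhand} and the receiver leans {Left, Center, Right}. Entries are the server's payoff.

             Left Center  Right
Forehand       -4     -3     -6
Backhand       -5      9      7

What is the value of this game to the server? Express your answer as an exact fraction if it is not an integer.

Row minima: Forehand → -6, Backhand → -5; maximin = -5.
Column maxima: Left → -4, Center → 9, Right → 7; minimax = -4.
-5 ≠ -4, so there is no saddle point; optimal play is mixed.
Center is strictly dominated by Left (it gives the server strictly more in every row), so the receiver never plays it.
On the remaining 2×2 (Forehand, Backhand vs Left, Right):
Let the server play Forehand with probability p. Expected payoff against Left: (-4)p + (-5)(1−p) = p − 5; against Right: (-6)p + 7(1−p) = −13p + 7.
Setting these equal: p − 5 = −13p + 7 ⇒ 14p = 12 ⇒ p = 6/7, and the value is (1)·(6/7) − 5 = -29/7.
For the receiver: with q = P(Left), equating Forehand's and Backhand's payoffs gives 2q − 6 = −12q + 7 ⇒ q = 13/14.

-29/7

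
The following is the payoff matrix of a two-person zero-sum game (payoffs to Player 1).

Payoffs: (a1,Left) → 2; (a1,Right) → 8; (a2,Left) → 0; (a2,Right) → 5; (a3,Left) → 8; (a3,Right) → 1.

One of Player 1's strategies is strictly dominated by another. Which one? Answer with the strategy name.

a1 gives a strictly higher payoff than a2 against every column: 2 > 0, 8 > 5.
So a2 is strictly dominated and Player 1 never plays it.

a2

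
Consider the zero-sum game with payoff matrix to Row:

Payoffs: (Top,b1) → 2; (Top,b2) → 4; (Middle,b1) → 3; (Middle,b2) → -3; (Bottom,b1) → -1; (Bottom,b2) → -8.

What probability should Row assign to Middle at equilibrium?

Row minima: Top → 2, Middle → -3, Bottom → -8; maximin = 2.
Column maxima: b1 → 3, b2 → 4; minimax = 3.
2 ≠ 3, so there is no saddle point; optimal play is mixed.
Bottom is strictly dominated by Top, so Row never plays it.
On the remaining 2×2 (Top, Middle vs b1, b2):
Let Row play Top with probability p. Expected payoff against b1: 2p + 3(1−p) = −p + 3; against b2: 4p + (-3)(1−p) = 7p − 3.
Setting these equal: −p + 3 = 7p − 3 ⇒ −8p = -6 ⇒ p = 3/4, and the value is (-1)·(3/4) + 3 = 9/4.
For Column: with q = P(b1), equating Top's and Middle's payoffs gives −2q + 4 = 6q − 3 ⇒ q = 7/8.

1/4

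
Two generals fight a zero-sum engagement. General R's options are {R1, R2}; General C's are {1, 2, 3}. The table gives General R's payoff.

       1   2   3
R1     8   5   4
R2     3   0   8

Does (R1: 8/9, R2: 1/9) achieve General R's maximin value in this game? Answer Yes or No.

Yes

Against 1 this mix gives (8/9)·8 + (1/9)·3 = 67/9.
Against 2 this mix gives (8/9)·5 + (1/9)·0 = 40/9.
Against 3 this mix gives (8/9)·4 + (1/9)·8 = 40/9.
All of General C's active replies (2, 3) yield 40/9, and no column does worse for General R. The mix makes General C indifferent and guarantees 40/9, so it is optimal.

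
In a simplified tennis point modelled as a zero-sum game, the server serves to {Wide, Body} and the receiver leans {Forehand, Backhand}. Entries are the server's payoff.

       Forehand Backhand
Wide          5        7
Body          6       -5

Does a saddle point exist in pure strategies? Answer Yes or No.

Row minima: Wide → 5, Body → -5; maximin = 5.
Column maxima: Forehand → 6, Backhand → 7; minimax = 6.
5 ≠ 6, so no pure-strategy equilibrium exists.

No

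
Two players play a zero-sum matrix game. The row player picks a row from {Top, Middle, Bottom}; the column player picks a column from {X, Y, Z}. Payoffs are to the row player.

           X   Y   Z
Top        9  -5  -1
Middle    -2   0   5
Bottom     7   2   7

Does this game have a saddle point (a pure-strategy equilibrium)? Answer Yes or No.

Row minima: Top → -5, Middle → -2, Bottom → 2; maximin = 2.
Column maxima: X → 9, Y → 2, Z → 7; minimax = 2.
maximin = minimax = 2, so a saddle point exists.

Yes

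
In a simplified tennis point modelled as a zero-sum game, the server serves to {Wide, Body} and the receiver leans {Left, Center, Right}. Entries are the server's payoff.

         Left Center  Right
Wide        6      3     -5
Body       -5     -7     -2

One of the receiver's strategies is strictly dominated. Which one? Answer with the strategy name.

Center holds the server's payoff strictly below Left in every row: 3 < 6, -7 < -5.
So Left is strictly dominated for the receiver.

Left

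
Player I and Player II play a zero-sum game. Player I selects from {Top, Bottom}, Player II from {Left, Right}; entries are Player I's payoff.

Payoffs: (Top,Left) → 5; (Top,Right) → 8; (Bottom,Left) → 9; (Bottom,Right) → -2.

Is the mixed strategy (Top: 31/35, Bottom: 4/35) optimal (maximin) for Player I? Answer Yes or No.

Against Left this mix gives (31/35)·5 + (4/35)·9 = 191/35.
Against Right this mix gives (31/35)·8 + (4/35)·(-2) = 48/7.
Player II will play Left, holding Player I to 191/35. Shifting weight toward the row that does better against Left would raise this floor (the equalizing mix achieves 41/7 against both Left and Right), so the proposed strategy is not optimal.

No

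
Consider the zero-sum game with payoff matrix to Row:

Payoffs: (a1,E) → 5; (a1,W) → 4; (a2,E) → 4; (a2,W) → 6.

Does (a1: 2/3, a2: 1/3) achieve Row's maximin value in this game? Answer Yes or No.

Yes

Against E this mix gives (2/3)·5 + (1/3)·4 = 14/3.
Against W this mix gives (2/3)·4 + (1/3)·6 = 14/3.
All of Column's active replies (E, W) yield 14/3, and no column does worse for Row. The mix makes Column indifferent and guarantees 14/3, so it is optimal.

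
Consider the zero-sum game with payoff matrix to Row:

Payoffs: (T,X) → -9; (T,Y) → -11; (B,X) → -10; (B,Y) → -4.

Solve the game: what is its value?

Row minima: T → -11, B → -10; maximin = -10.
Column maxima: X → -9, Y → -4; minimax = -9.
-10 ≠ -9, so there is no saddle point; optimal play is mixed.
Let Row play T with probability p. Expected payoff against X: (-9)p + (-10)(1−p) = p − 10; against Y: (-11)p + (-4)(1−p) = −7p − 4.
Setting these equal: p − 10 = −7p − 4 ⇒ 8p = 6 ⇒ p = 3/4, and the value is (1)·(3/4) − 10 = -37/4.
For Column: with q = P(X), equating T's and B's payoffs gives 2q − 11 = −6q − 4 ⇒ q = 7/8.

-37/4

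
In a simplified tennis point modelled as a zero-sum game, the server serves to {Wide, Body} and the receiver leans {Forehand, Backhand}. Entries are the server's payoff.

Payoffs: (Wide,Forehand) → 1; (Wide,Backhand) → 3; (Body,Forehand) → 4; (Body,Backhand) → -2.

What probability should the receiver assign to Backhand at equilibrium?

3/8

Row minima: Wide → 1, Body → -2; maximin = 1.
Column maxima: Forehand → 4, Backhand → 3; minimax = 3.
1 ≠ 3, so there is no saddle point; optimal play is mixed.
Let the server play Wide with probability p. Expected payoff against Forehand: 1p + 4(1−p) = −3p + 4; against Backhand: 3p + (-2)(1−p) = 5p − 2.
Setting these equal: −3p + 4 = 5p − 2 ⇒ −8p = -6 ⇒ p = 3/4, and the value is (-3)·(3/4) + 4 = 7/4.
For the receiver: with q = P(Forehand), equating Wide's and Body's payoffs gives −2q + 3 = 6q − 2 ⇒ q = 5/8.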